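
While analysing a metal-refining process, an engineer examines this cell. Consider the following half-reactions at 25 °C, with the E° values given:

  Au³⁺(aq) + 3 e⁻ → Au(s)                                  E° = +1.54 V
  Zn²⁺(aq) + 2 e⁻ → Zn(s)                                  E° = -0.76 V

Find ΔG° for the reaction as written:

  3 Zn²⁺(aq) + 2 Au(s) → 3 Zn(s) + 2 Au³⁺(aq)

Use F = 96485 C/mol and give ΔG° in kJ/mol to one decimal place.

+1331.5 kJ/mol

As written, Zn²⁺/Zn is reduced (cathode) and Au³⁺/Au is oxidised (anode), so E°cell = (-0.76) − (+1.54) = -2.30 V.
Balancing electrons gives n = 6.
ΔG° = −nFE° = −(6)(96485)(-2.30) = 1,331,493 J = +1331.5 kJ/mol.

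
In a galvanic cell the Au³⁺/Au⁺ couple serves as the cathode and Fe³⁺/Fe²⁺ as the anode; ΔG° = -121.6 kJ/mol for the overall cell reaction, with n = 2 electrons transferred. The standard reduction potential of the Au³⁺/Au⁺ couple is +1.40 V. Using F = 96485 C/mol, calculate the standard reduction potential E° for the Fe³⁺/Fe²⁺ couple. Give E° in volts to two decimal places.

+0.77 V

E°cell = −ΔG°/(nF) = −(-121.6×10³)/((2)(96485)) = +0.630 V.
Since Au³⁺/Au⁺ is the cathode and Fe³⁺/Fe²⁺ the anode, E°cell = E°(Au³⁺/Au⁺) − E°(Fe³⁺/Fe²⁺).
So E°(Fe³⁺/Fe²⁺) = E°(Au³⁺/Au⁺) − E°cell = (+1.40) − (+0.630) = +0.77 V.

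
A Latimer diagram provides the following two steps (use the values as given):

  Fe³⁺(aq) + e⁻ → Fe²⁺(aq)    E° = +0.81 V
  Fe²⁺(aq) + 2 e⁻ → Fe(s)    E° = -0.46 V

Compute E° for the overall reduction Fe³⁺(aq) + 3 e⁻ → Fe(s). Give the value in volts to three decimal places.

-0.037 V

Since ΔG° = −nFE° is additive over sequential reductions, n₃E°₃ = n₁E°₁ + n₂E°₂.
E°₃ = (1×+0.81 + 2×-0.46) / 3 = (-0.110) / 3 = -0.037 V.
Simply averaging or adding the two E° values would be wrong; the electron-weighted sum is required.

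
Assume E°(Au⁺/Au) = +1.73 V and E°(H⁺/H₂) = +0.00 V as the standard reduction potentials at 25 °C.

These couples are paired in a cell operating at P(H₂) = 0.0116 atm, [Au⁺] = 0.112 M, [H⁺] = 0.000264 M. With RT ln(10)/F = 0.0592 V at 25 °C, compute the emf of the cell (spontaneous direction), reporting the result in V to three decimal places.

+1.828 V

Au⁺/Au is the cathode (higher E°), H⁺/H₂ the anode: E°cell = +1.73 − (+0.00) = +1.73 V, n = 2.
Overall: 2 Au⁺(aq) + H₂(g) → 2 Au(s) + 2 H⁺(aq)
Q = [H⁺]^2 / ([Au⁺]^2·P(H₂)); log Q = -3.320.
E = E° − (0.0592/n) log Q = +1.73 − (0.0592/2)(-3.320) = +1.828 V.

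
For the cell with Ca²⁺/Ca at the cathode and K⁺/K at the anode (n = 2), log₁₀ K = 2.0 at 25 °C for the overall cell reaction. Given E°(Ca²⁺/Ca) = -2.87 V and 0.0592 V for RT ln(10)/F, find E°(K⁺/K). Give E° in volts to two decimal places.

E°cell = (0.0592/n)·log K = (0.0592/2)(2.0) = +0.059 V.
Since Ca²⁺/Ca is the cathode and K⁺/K the anode, E°cell = E°(Ca²⁺/Ca) − E°(K⁺/K).
So E°(K⁺/K) = E°(Ca²⁺/Ca) − E°cell = (-2.87) − (+0.059) = -2.93 V.

-2.93 V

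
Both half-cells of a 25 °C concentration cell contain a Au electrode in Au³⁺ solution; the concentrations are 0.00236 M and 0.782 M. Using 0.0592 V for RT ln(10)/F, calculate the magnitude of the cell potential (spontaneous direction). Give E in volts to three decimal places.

For a concentration cell E°cell = 0. The 0.782 M side is the cathode (reduction is favoured where [Au³⁺] is higher).
With n = 3, E = −(0.0592/3) log([Au³⁺]ₐₙ/[Au³⁺]꜀ₐₜ) = −(0.0592/3) log(0.00236/0.782) = −(0.0592/3)(-2.520) = +0.050 V.

+0.050 V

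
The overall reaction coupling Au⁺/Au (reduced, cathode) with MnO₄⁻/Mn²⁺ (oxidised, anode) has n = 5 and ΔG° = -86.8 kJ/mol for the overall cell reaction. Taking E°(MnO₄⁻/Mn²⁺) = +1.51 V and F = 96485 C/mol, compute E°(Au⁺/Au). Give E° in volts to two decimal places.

E°cell = −ΔG°/(nF) = −(-86.8×10³)/((5)(96485)) = +0.180 V.
Since Au⁺/Au is the cathode and MnO₄⁻/Mn²⁺ the anode, E°cell = E°(Au⁺/Au) − E°(MnO₄⁻/Mn²⁺).
So E°(Au⁺/Au) = E°cell + E°(MnO₄⁻/Mn²⁺) = +0.180 + (+1.51) = +1.69 V.

+1.69 V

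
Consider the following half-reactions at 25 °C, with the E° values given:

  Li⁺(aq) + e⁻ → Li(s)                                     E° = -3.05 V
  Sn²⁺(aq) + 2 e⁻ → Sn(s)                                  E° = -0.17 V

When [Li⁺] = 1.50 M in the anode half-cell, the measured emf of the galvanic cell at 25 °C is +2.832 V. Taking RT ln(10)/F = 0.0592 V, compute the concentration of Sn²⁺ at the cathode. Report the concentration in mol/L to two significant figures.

Sn²⁺/Sn is the cathode, Li⁺/Li the anode: E°cell = +2.88 V, n = 2.
Overall reaction: Sn²⁺(aq) + 2 Li(s) → Sn(s) + 2 Li⁺(aq); Q = [Li⁺]^2/[Sn²⁺]^1.
From E = E° − (0.0592/n) log Q: log Q = (E° − E)·n/0.0592 = (+2.88 − (+2.832))·2/0.0592 = 1.6216.
So 1·log[Sn²⁺] = 2·log(1.5) − log Q = 0.3522 − (1.6216) = -1.2694; [Sn²⁺] = 10^(-1.2694) ≈ 0.054 M.

0.054 M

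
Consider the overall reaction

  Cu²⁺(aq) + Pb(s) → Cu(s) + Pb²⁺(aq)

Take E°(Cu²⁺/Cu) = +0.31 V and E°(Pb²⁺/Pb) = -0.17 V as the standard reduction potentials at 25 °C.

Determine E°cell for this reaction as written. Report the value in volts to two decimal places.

+0.48 V

The Cu²⁺/Cu couple has the higher reduction potential, so it is the cathode; Pb²⁺/Pb is oxidised at the anode.
E°cell = E°(cathode) − E°(anode) = (+0.31) − (-0.17) = +0.48 V.
Since E°cell > 0, the reaction is spontaneous under standard conditions.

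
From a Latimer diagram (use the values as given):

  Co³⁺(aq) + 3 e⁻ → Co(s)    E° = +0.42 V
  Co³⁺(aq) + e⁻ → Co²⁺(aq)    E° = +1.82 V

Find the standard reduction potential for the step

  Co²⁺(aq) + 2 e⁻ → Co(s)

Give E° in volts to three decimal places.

-0.280 V

Sequential free energies add, so n₃E°₃ = n₁E°₁ + n₂E°₂.
With n₃ = 3, and the known step contributing 1×(+1.82) V, the unknown satisfies 2·E° = 3×(+0.42) − 1×(+1.82) = -0.560.
E° = -0.560 / 2 = -0.280 V.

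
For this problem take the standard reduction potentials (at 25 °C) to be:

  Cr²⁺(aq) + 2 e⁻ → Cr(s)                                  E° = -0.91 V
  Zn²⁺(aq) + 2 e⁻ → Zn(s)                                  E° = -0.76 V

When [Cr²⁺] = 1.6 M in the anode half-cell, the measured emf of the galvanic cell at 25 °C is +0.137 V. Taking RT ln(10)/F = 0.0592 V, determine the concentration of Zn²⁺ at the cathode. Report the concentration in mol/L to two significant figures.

0.58 M

Zn²⁺/Zn is the cathode, Cr²⁺/Cr the anode: E°cell = +0.15 V, n = 2.
Overall reaction: Zn²⁺(aq) + Cr(s) → Zn(s) + Cr²⁺(aq); Q = [Cr²⁺]^1/[Zn²⁺]^1.
From E = E° − (0.0592/n) log Q: log Q = (E° − E)·n/0.0592 = (+0.15 − (+0.137))·2/0.0592 = 0.4392.
So 1·log[Zn²⁺] = 1·log(1.6) − log Q = 0.2041 − (0.4392) = -0.2351; [Zn²⁺] = 10^(-0.2351) ≈ 0.58 M.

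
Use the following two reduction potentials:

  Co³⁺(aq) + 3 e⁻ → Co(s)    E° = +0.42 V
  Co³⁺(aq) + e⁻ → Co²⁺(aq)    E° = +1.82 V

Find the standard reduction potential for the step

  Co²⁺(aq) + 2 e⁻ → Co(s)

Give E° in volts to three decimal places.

Sequential free energies add, so n₃E°₃ = n₁E°₁ + n₂E°₂.
With n₃ = 3, and the known step contributing 1×(+1.82) V, the unknown satisfies 2·E° = 3×(+0.42) − 1×(+1.82) = -0.560.
E° = -0.560 / 2 = -0.280 V.

-0.280 V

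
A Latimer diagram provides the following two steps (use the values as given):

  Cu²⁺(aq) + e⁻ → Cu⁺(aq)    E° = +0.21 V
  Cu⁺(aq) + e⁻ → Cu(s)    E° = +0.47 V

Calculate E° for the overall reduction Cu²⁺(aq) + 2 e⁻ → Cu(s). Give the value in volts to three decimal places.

+0.340 V

Since ΔG° = −nFE° is additive over sequential reductions, n₃E°₃ = n₁E°₁ + n₂E°₂.
E°₃ = (1×+0.21 + 1×+0.47) / 2 = (+0.680) / 2 = +0.340 V.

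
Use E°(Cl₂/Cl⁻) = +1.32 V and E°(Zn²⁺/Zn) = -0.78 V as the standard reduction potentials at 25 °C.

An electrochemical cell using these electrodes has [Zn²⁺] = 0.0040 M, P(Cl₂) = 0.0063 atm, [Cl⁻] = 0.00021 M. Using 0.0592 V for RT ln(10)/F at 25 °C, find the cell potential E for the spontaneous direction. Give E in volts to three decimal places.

Cl₂/Cl⁻ is the cathode (higher E°), Zn²⁺/Zn the anode: E°cell = +1.32 − (-0.78) = +2.10 V, n = 2.
Overall: Cl₂(g) + Zn(s) → 2 Cl⁻(aq) + Zn²⁺(aq)
Q = [Cl⁻]^2·[Zn²⁺] / (P(Cl₂)); log Q = -7.553.
E = E° − (0.0592/n) log Q = +2.10 − (0.0592/2)(-7.553) = +2.324 V.

+2.324 V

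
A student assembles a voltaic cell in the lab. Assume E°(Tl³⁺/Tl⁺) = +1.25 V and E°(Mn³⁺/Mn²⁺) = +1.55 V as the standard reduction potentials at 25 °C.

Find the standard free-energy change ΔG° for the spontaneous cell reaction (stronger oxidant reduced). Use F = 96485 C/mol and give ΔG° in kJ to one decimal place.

-57.9 kJ

Mn³⁺/Mn²⁺ (E° = +1.55 V) is the cathode; Tl³⁺/Tl⁺ (E° = +1.25 V) is the anode, so E°cell = +0.30 V.
Balancing electrons gives n = 2 (lcm of 1 and 2).
ΔG° = −nFE° = −(2)(96485)(+0.30) = -57,891 J = -57.9 kJ.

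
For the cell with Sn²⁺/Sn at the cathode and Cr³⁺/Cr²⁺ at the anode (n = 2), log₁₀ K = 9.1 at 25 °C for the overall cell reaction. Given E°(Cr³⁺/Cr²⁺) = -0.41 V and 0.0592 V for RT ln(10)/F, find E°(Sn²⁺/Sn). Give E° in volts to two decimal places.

-0.14 V

E°cell = (0.0592/n)·log K = (0.0592/2)(9.1) = +0.269 V.
Since Sn²⁺/Sn is the cathode and Cr³⁺/Cr²⁺ the anode, E°cell = E°(Sn²⁺/Sn) − E°(Cr³⁺/Cr²⁺).
So E°(Sn²⁺/Sn) = E°cell + E°(Cr³⁺/Cr²⁺) = +0.269 + (-0.41) = -0.14 V.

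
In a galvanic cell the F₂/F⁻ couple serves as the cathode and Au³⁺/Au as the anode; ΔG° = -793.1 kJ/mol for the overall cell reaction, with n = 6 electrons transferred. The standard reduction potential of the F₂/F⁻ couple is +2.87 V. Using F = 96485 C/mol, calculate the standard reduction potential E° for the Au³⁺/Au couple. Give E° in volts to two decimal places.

E°cell = −ΔG°/(nF) = −(-793.1×10³)/((6)(96485)) = +1.370 V.
Since F₂/F⁻ is the cathode and Au³⁺/Au the anode, E°cell = E°(F₂/F⁻) − E°(Au³⁺/Au).
So E°(Au³⁺/Au) = E°(F₂/F⁻) − E°cell = (+2.87) − (+1.370) = +1.50 V.

+1.50 V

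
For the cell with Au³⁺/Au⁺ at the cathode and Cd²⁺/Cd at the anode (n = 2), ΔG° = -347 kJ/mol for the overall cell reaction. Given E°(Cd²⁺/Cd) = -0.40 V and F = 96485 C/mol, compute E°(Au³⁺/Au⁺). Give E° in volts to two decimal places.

+1.40 V

E°cell = −ΔG°/(nF) = −(-347×10³)/((2)(96485)) = +1.798 V.
Since Au³⁺/Au⁺ is the cathode and Cd²⁺/Cd the anode, E°cell = E°(Au³⁺/Au⁺) − E°(Cd²⁺/Cd).
So E°(Au³⁺/Au⁺) = E°cell + E°(Cd²⁺/Cd) = +1.798 + (-0.40) = +1.40 V.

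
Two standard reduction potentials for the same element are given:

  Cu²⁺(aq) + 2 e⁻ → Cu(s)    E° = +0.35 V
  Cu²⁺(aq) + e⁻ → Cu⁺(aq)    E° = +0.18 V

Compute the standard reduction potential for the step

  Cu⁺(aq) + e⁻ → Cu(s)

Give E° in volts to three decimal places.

+0.520 V

Sequential free energies add, so n₃E°₃ = n₁E°₁ + n₂E°₂.
With n₃ = 2, and the known step contributing 1×(+0.18) V, the unknown satisfies 1·E° = 2×(+0.35) − 1×(+0.18) = +0.520.
E° = +0.520 / 1 = +0.520 V.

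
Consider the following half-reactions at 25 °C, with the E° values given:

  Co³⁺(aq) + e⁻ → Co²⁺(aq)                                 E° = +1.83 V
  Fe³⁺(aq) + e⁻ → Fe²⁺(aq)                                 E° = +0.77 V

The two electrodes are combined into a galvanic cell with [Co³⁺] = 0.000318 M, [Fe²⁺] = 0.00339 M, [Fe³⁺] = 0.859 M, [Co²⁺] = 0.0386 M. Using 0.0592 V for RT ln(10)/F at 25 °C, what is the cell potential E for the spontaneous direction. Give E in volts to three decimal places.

Co³⁺/Co²⁺ is the cathode (higher E°), Fe³⁺/Fe²⁺ the anode: E°cell = +1.83 − (+0.77) = +1.06 V, n = 1.
Overall: Co³⁺(aq) + Fe²⁺(aq) → Co²⁺(aq) + Fe³⁺(aq)
Q = [Co²⁺]·[Fe³⁺] / ([Co³⁺]·[Fe²⁺]); log Q = 4.488.
E = E° − (0.0592/n) log Q = +1.06 − (0.0592/1)(4.488) = +0.794 V.

+0.794 V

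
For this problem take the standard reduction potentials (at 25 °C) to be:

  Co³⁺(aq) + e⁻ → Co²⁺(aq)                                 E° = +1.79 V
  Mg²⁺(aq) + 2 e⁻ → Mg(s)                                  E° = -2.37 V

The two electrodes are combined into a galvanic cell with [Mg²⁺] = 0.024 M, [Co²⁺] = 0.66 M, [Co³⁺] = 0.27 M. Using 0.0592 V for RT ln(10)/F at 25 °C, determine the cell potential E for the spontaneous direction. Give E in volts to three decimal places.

+4.185 V

Co³⁺/Co²⁺ is the cathode (higher E°), Mg²⁺/Mg the anode: E°cell = +1.79 − (-2.37) = +4.16 V, n = 2.
Overall: 2 Co³⁺(aq) + Mg(s) → 2 Co²⁺(aq) + Mg²⁺(aq)
Q = [Co²⁺]^2·[Mg²⁺] / ([Co³⁺]^2); log Q = -0.843.
E = E° − (0.0592/n) log Q = +4.16 − (0.0592/2)(-0.843) = +4.185 V.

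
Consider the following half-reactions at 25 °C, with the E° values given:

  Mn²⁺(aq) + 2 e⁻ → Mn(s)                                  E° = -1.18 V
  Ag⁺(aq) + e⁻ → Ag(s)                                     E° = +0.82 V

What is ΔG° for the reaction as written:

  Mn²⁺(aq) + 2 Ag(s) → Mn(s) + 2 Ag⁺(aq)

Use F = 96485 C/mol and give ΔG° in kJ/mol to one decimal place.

+385.9 kJ/mol

As written, Mn²⁺/Mn is reduced (cathode) and Ag⁺/Ag is oxidised (anode), so E°cell = (-1.18) − (+0.82) = -2.00 V.
Balancing electrons gives n = 2.
ΔG° = −nFE° = −(2)(96485)(-2.00) = 385,940 J = +385.9 kJ/mol.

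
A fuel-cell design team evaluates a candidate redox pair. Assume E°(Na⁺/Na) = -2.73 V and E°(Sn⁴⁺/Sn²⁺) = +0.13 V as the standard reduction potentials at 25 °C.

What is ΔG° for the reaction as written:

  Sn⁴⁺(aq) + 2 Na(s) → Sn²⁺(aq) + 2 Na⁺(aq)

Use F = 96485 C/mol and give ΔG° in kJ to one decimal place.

As written, Sn⁴⁺/Sn²⁺ is reduced (cathode) and Na⁺/Na is oxidised (anode), so E°cell = (+0.13) − (-2.73) = +2.86 V.
Balancing electrons gives n = 2.
ΔG° = −nFE° = −(2)(96485)(+2.86) = -551,894 J = -551.9 kJ.

-551.9 kJ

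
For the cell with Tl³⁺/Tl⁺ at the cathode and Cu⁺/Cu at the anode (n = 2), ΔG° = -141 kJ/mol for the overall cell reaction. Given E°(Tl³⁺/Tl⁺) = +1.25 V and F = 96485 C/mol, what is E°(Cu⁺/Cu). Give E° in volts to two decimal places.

+0.52 V

E°cell = −ΔG°/(nF) = −(-141×10³)/((2)(96485)) = +0.731 V.
Since Tl³⁺/Tl⁺ is the cathode and Cu⁺/Cu the anode, E°cell = E°(Tl³⁺/Tl⁺) − E°(Cu⁺/Cu).
So E°(Cu⁺/Cu) = E°(Tl³⁺/Tl⁺) − E°cell = (+1.25) − (+0.731) = +0.52 V.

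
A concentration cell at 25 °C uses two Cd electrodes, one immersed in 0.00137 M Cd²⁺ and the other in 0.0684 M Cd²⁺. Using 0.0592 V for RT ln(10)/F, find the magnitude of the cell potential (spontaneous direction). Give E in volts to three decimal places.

For a concentration cell E°cell = 0. The 0.0684 M side is the cathode (reduction is favoured where [Cd²⁺] is higher).
With n = 2, E = −(0.0592/2) log([Cd²⁺]ₐₙ/[Cd²⁺]꜀ₐₜ) = −(0.0592/2) log(0.00137/0.0684) = −(0.0592/2)(-1.698) = +0.050 V.

+0.050 V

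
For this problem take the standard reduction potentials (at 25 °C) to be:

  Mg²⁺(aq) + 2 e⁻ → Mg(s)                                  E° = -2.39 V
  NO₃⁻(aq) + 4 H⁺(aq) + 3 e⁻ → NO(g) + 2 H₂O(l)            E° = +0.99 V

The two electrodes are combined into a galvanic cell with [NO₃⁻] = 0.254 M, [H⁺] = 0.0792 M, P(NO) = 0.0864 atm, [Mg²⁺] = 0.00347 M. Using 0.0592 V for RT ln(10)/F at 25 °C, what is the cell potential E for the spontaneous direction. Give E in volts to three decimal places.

NO₃⁻/NO is the cathode (higher E°), Mg²⁺/Mg the anode: E°cell = +0.99 − (-2.39) = +3.38 V, n = 6.
Overall: 2 NO₃⁻(aq) + 8 H⁺(aq) + 3 Mg(s) → 2 NO(g) + 4 H₂O(l) + 3 Mg²⁺(aq)
Q = P(NO)^2·[Mg²⁺]^3 / ([NO₃⁻]^2·[H⁺]^8); log Q = 0.495.
E = E° − (0.0592/n) log Q = +3.38 − (0.0592/6)(0.495) = +3.375 V.

+3.375 V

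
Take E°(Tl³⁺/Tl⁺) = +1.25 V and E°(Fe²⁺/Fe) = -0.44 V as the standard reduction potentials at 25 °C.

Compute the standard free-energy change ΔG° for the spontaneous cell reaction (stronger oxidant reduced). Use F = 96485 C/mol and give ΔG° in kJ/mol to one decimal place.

Tl³⁺/Tl⁺ (E° = +1.25 V) is the cathode; Fe²⁺/Fe (E° = -0.44 V) is the anode, so E°cell = +1.69 V.
Balancing electrons gives n = 2 (lcm of 2 and 2).
ΔG° = −nFE° = −(2)(96485)(+1.69) = -326,119 J = -326.1 kJ/mol.

-326.1 kJ/mol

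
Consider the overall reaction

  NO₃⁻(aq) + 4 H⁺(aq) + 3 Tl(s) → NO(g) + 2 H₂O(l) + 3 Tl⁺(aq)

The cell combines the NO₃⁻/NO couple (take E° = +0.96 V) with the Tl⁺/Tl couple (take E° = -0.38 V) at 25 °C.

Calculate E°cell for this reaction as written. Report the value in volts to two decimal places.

+1.34 V

The NO₃⁻/NO couple has the higher reduction potential, so it is the cathode; Tl⁺/Tl is oxidised at the anode.
E°cell = E°(cathode) − E°(anode) = (+0.96) − (-0.38) = +1.34 V.
Since E°cell > 0, the reaction is spontaneous under standard conditions.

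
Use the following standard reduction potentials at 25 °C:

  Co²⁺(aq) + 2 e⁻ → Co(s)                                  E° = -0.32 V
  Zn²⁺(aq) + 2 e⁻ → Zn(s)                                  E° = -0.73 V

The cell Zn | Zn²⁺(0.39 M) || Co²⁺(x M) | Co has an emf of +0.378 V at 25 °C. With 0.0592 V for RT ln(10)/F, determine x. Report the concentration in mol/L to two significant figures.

Co²⁺/Co is the cathode, Zn²⁺/Zn the anode: E°cell = +0.41 V, n = 2.
Overall reaction: Co²⁺(aq) + Zn(s) → Co(s) + Zn²⁺(aq); Q = [Zn²⁺]^1/[Co²⁺]^1.
From E = E° − (0.0592/n) log Q: log Q = (E° − E)·n/0.0592 = (+0.41 − (+0.378))·2/0.0592 = 1.0811.
So 1·log[Co²⁺] = 1·log(0.39) − log Q = -0.4089 − (1.0811) = -1.4900; [Co²⁺] = 10^(-1.4900) ≈ 0.032 M.

0.032 M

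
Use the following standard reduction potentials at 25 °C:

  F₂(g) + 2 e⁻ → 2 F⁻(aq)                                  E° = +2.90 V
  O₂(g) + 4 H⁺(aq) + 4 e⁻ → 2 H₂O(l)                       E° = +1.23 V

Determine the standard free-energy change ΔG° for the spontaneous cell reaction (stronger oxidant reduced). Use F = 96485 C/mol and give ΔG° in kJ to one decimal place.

-644.5 kJ

F₂/F⁻ (E° = +2.90 V) is the cathode; O₂/H₂O (E° = +1.23 V) is the anode, so E°cell = +1.67 V.
Balancing electrons gives n = 4 (lcm of 2 and 4).
ΔG° = −nFE° = −(4)(96485)(+1.67) = -644,520 J = -644.5 kJ.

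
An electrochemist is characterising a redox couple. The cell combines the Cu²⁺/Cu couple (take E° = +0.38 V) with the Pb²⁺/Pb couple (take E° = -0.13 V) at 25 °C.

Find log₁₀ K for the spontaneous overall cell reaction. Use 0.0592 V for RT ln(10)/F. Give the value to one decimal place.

17.2

Cathode: Cu²⁺/Cu; anode: Pb²⁺/Pb. E°cell = +0.51 V, n = 2.
log K = nE°cell / 0.0592 = (2)(+0.51) / 0.0592 = 17.2.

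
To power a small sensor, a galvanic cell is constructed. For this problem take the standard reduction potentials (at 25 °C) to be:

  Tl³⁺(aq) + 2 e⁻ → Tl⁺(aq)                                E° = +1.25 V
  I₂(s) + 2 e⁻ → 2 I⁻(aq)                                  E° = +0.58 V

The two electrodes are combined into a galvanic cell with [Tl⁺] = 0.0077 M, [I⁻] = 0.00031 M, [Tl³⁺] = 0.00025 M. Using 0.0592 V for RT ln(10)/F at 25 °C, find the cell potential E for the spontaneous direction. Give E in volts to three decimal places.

Tl³⁺/Tl⁺ is the cathode (higher E°), I₂/I⁻ the anode: E°cell = +1.25 − (+0.58) = +0.67 V, n = 2.
Overall: Tl³⁺(aq) + 2 I⁻(aq) → Tl⁺(aq) + I₂(s)
Q = [Tl⁺] / ([Tl³⁺]·[I⁻]^2); log Q = 8.506.
E = E° − (0.0592/n) log Q = +0.67 − (0.0592/2)(8.506) = +0.418 V.

+0.418 V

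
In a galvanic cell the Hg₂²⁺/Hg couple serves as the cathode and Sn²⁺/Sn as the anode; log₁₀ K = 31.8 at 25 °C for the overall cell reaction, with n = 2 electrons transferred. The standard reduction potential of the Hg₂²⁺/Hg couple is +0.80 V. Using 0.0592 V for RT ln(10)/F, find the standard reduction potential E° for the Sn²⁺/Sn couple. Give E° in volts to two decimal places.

E°cell = (0.0592/n)·log K = (0.0592/2)(31.8) = +0.941 V.
Since Hg₂²⁺/Hg is the cathode and Sn²⁺/Sn the anode, E°cell = E°(Hg₂²⁺/Hg) − E°(Sn²⁺/Sn).
So E°(Sn²⁺/Sn) = E°(Hg₂²⁺/Hg) − E°cell = (+0.80) − (+0.941) = -0.14 V.

-0.14 V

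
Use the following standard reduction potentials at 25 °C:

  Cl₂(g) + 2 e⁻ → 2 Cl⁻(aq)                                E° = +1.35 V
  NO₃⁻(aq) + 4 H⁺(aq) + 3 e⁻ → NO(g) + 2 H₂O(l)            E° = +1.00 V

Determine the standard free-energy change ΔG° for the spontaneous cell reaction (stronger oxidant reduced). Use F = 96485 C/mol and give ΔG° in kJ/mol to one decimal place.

Cl₂/Cl⁻ (E° = +1.35 V) is the cathode; NO₃⁻/NO (E° = +1.00 V) is the anode, so E°cell = +0.35 V.
Balancing electrons gives n = 6 (lcm of 2 and 3).
ΔG° = −nFE° = −(6)(96485)(+0.35) = -202,618 J = -202.6 kJ/mol.

-202.6 kJ/mol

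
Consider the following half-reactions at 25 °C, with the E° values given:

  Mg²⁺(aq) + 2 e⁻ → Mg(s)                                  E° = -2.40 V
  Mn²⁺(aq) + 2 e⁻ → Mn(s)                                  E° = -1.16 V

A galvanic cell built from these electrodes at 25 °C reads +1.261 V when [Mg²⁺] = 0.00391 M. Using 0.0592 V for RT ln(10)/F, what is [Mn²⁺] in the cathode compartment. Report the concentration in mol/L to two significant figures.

Mn²⁺/Mn is the cathode, Mg²⁺/Mg the anode: E°cell = +1.24 V, n = 2.
Overall reaction: Mn²⁺(aq) + Mg(s) → Mn(s) + Mg²⁺(aq); Q = [Mg²⁺]^1/[Mn²⁺]^1.
From E = E° − (0.0592/n) log Q: log Q = (E° − E)·n/0.0592 = (+1.24 − (+1.261))·2/0.0592 = -0.7095.
So 1·log[Mn²⁺] = 1·log(0.00391) − log Q = -2.4078 − (-0.7095) = -1.6983; [Mn²⁺] = 10^(-1.6983) ≈ 0.020 M.

0.020 M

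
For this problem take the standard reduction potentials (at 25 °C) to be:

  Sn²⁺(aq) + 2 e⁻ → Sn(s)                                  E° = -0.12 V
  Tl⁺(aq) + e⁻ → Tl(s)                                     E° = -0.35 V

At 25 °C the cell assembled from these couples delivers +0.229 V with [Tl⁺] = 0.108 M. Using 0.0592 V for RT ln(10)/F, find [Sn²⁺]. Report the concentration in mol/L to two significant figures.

Sn²⁺/Sn is the cathode, Tl⁺/Tl the anode: E°cell = +0.23 V, n = 2.
Overall reaction: Sn²⁺(aq) + 2 Tl(s) → Sn(s) + 2 Tl⁺(aq); Q = [Tl⁺]^2/[Sn²⁺]^1.
From E = E° − (0.0592/n) log Q: log Q = (E° − E)·n/0.0592 = (+0.23 − (+0.229))·2/0.0592 = 0.0338.
So 1·log[Sn²⁺] = 2·log(0.108) − log Q = -1.9332 − (0.0338) = -1.9670; [Sn²⁺] = 10^(-1.9670) ≈ 0.011 M.

0.011 M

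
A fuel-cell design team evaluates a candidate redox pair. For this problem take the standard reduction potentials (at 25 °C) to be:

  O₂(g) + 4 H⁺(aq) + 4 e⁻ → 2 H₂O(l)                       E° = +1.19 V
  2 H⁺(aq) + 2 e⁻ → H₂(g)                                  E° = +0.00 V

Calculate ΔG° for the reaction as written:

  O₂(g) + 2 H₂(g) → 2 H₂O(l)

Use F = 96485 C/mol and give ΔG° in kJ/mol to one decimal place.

-459.3 kJ/mol

As written, O₂/H₂O is reduced (cathode) and H⁺/H₂ is oxidised (anode), so E°cell = (+1.19) − (+0.00) = +1.19 V.
Balancing electrons gives n = 4.
ΔG° = −nFE° = −(4)(96485)(+1.19) = -459,269 J = -459.3 kJ/mol.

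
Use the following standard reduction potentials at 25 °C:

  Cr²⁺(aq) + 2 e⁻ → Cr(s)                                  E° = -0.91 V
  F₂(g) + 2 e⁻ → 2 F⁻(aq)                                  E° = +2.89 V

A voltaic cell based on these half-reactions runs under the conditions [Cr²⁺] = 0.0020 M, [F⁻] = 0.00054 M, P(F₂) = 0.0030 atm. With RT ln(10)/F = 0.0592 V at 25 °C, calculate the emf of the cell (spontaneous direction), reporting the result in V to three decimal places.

+3.999 V

F₂/F⁻ is the cathode (higher E°), Cr²⁺/Cr the anode: E°cell = +2.89 − (-0.91) = +3.80 V, n = 2.
Overall: F₂(g) + Cr(s) → 2 F⁻(aq) + Cr²⁺(aq)
Q = [F⁻]^2·[Cr²⁺] / (P(F₂)); log Q = -6.711.
E = E° − (0.0592/n) log Q = +3.80 − (0.0592/2)(-6.711) = +3.999 V.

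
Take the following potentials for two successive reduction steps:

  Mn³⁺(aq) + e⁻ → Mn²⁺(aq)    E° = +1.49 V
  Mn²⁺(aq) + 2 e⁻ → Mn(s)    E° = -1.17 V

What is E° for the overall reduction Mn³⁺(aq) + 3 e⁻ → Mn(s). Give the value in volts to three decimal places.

Adding the free-energy changes (−nFE°) of the two steps gives −n₃FE°₃ = −n₁FE°₁ − n₂FE°₂.
E°₃ = (1×+1.49 + 2×-1.17) / 3 = (-0.850) / 3 = -0.283 V.

-0.283 V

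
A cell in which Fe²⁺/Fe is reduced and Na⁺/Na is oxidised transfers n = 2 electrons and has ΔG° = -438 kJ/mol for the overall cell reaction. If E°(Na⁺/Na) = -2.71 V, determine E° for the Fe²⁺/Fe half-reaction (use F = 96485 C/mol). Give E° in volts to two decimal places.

-0.44 V

E°cell = −ΔG°/(nF) = −(-438×10³)/((2)(96485)) = +2.270 V.
Since Fe²⁺/Fe is the cathode and Na⁺/Na the anode, E°cell = E°(Fe²⁺/Fe) − E°(Na⁺/Na).
So E°(Fe²⁺/Fe) = E°cell + E°(Na⁺/Na) = +2.270 + (-2.71) = -0.44 V.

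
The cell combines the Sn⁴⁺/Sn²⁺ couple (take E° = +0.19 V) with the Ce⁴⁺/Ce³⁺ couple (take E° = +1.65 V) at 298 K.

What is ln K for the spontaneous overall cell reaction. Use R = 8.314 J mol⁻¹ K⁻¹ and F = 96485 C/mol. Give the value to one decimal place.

Cathode: Ce⁴⁺/Ce³⁺; anode: Sn⁴⁺/Sn²⁺. E°cell = (+1.65) − (+0.19) = +1.46 V, with n = 2.
ΔG° = −nFE° = −RT ln K, so ln K = nFE°/(RT) = (2)(96485)(+1.46) / ((8.314)(298)) = 113.715.

113.7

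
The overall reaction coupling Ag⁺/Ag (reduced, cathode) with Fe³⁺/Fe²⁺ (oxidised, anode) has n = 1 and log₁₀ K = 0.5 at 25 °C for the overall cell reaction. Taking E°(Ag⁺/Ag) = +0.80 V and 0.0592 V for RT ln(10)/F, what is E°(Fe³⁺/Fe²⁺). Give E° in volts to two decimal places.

E°cell = (0.0592/n)·log K = (0.0592/1)(0.5) = +0.030 V.
Since Ag⁺/Ag is the cathode and Fe³⁺/Fe²⁺ the anode, E°cell = E°(Ag⁺/Ag) − E°(Fe³⁺/Fe²⁺).
So E°(Fe³⁺/Fe²⁺) = E°(Ag⁺/Ag) − E°cell = (+0.80) − (+0.030) = +0.77 V.

+0.77 V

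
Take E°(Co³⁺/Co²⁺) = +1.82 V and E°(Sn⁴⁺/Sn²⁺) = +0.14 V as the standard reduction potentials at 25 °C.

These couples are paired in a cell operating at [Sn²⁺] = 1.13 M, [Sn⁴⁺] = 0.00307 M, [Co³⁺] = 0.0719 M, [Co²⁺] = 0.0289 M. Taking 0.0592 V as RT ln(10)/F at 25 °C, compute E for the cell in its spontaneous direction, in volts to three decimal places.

+1.779 V

Co³⁺/Co²⁺ is the cathode (higher E°), Sn⁴⁺/Sn²⁺ the anode: E°cell = +1.82 − (+0.14) = +1.68 V, n = 2.
Overall: 2 Co³⁺(aq) + Sn²⁺(aq) → 2 Co²⁺(aq) + Sn⁴⁺(aq)
Q = [Co²⁺]^2·[Sn⁴⁺] / ([Co³⁺]^2·[Sn²⁺]); log Q = -3.358.
E = E° − (0.0592/n) log Q = +1.68 − (0.0592/2)(-3.358) = +1.779 V.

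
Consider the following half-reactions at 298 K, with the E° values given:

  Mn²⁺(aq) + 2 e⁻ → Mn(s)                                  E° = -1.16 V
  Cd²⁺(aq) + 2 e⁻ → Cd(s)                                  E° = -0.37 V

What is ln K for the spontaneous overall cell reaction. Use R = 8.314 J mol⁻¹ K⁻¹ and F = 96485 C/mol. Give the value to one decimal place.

61.5

Cathode: Cd²⁺/Cd; anode: Mn²⁺/Mn. E°cell = (-0.37) − (-1.16) = +0.79 V, with n = 2.
ΔG° = −nFE° = −RT ln K, so ln K = nFE°/(RT) = (2)(96485)(+0.79) / ((8.314)(298)) = 61.531.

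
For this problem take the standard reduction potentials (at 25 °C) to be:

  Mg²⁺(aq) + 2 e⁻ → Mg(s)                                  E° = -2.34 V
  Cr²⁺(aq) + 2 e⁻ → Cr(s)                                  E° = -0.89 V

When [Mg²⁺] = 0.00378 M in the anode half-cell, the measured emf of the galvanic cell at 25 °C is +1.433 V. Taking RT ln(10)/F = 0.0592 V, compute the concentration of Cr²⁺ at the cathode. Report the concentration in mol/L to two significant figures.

0.0010 M

Cr²⁺/Cr is the cathode, Mg²⁺/Mg the anode: E°cell = +1.45 V, n = 2.
Overall reaction: Cr²⁺(aq) + Mg(s) → Cr(s) + Mg²⁺(aq); Q = [Mg²⁺]^1/[Cr²⁺]^1.
From E = E° − (0.0592/n) log Q: log Q = (E° − E)·n/0.0592 = (+1.45 − (+1.433))·2/0.0592 = 0.5743.
So 1·log[Cr²⁺] = 1·log(0.00378) − log Q = -2.4225 − (0.5743) = -2.9968; [Cr²⁺] = 10^(-2.9968) ≈ 0.0010 M.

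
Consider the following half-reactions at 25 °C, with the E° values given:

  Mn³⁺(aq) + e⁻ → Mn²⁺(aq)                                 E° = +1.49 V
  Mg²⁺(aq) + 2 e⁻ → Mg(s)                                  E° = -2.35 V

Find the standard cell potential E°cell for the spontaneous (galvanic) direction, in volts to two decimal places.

The Mn³⁺/Mn²⁺ couple has the higher reduction potential, so it is the cathode; Mg²⁺/Mg is oxidised at the anode.
E°cell = E°(cathode) − E°(anode) = (+1.49) − (-2.35) = +3.84 V.

+3.84 V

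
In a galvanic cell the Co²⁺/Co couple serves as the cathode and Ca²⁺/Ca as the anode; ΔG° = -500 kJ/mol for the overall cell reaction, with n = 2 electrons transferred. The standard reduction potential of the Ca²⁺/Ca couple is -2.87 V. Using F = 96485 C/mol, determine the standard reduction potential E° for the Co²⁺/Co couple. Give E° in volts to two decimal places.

-0.28 V

E°cell = −ΔG°/(nF) = −(-500×10³)/((2)(96485)) = +2.591 V.
Since Co²⁺/Co is the cathode and Ca²⁺/Ca the anode, E°cell = E°(Co²⁺/Co) − E°(Ca²⁺/Ca).
So E°(Co²⁺/Co) = E°cell + E°(Ca²⁺/Ca) = +2.591 + (-2.87) = -0.28 V.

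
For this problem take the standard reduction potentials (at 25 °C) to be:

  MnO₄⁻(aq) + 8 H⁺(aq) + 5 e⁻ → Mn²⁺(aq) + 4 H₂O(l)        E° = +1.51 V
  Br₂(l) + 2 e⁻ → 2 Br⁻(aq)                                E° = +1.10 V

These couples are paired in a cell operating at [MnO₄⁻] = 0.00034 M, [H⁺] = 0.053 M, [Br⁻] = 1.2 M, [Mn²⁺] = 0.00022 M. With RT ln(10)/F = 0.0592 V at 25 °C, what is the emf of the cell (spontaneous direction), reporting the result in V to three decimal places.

MnO₄⁻/Mn²⁺ is the cathode (higher E°), Br₂/Br⁻ the anode: E°cell = +1.51 − (+1.10) = +0.41 V, n = 10.
Overall: 2 MnO₄⁻(aq) + 16 H⁺(aq) + 10 Br⁻(aq) → 2 Mn²⁺(aq) + 8 H₂O(l) + 5 Br₂(l)
Q = [Mn²⁺]^2 / ([MnO₄⁻]^2·[H⁺]^16·[Br⁻]^10); log Q = 19.242.
E = E° − (0.0592/n) log Q = +0.41 − (0.0592/10)(19.242) = +0.296 V.

+0.296 V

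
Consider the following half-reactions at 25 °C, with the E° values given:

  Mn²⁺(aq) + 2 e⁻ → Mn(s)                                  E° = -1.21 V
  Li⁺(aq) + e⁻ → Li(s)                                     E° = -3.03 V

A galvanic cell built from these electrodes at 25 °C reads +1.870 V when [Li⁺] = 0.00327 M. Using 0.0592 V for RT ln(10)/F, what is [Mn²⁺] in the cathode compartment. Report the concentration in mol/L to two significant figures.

0.00052 M

Mn²⁺/Mn is the cathode, Li⁺/Li the anode: E°cell = +1.82 V, n = 2.
Overall reaction: Mn²⁺(aq) + 2 Li(s) → Mn(s) + 2 Li⁺(aq); Q = [Li⁺]^2/[Mn²⁺]^1.
From E = E° − (0.0592/n) log Q: log Q = (E° − E)·n/0.0592 = (+1.82 − (+1.870))·2/0.0592 = -1.6892.
So 1·log[Mn²⁺] = 2·log(0.00327) − log Q = -4.9709 − (-1.6892) = -3.2817; [Mn²⁺] = 10^(-3.2817) ≈ 0.00052 M.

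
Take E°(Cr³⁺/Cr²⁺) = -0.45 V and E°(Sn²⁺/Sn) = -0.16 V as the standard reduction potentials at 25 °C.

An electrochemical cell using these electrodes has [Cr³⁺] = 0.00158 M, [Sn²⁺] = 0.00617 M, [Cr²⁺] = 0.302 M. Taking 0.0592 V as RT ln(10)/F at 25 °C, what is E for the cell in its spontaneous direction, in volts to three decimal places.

+0.360 V

Sn²⁺/Sn is the cathode (higher E°), Cr³⁺/Cr²⁺ the anode: E°cell = -0.16 − (-0.45) = +0.29 V, n = 2.
Overall: Sn²⁺(aq) + 2 Cr²⁺(aq) → Sn(s) + 2 Cr³⁺(aq)
Q = [Cr³⁺]^2 / ([Sn²⁺]·[Cr²⁺]^2); log Q = -2.353.
E = E° − (0.0592/n) log Q = +0.29 − (0.0592/2)(-2.353) = +0.360 V.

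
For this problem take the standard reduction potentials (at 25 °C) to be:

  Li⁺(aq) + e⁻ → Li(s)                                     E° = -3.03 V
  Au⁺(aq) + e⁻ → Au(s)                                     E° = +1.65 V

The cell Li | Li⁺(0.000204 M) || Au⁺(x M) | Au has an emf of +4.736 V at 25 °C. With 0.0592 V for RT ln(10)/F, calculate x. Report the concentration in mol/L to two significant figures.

Au⁺/Au is the cathode, Li⁺/Li the anode: E°cell = +4.68 V, n = 1.
Overall reaction: Au⁺(aq) + Li(s) → Au(s) + Li⁺(aq); Q = [Li⁺]^1/[Au⁺]^1.
From E = E° − (0.0592/n) log Q: log Q = (E° − E)·n/0.0592 = (+4.68 − (+4.736))·1/0.0592 = -0.9459.
So 1·log[Au⁺] = 1·log(0.000204) − log Q = -3.6904 − (-0.9459) = -2.7445; [Au⁺] = 10^(-2.7445) ≈ 0.0018 M.

0.0018 M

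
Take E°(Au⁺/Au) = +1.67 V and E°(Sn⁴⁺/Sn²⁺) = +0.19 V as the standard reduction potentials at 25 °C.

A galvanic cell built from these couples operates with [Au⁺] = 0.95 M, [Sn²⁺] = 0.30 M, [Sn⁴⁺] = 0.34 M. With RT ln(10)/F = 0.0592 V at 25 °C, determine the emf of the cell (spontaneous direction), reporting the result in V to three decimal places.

+1.477 V

Au⁺/Au is the cathode (higher E°), Sn⁴⁺/Sn²⁺ the anode: E°cell = +1.67 − (+0.19) = +1.48 V, n = 2.
Overall: 2 Au⁺(aq) + Sn²⁺(aq) → 2 Au(s) + Sn⁴⁺(aq)
Q = [Sn⁴⁺] / ([Au⁺]^2·[Sn²⁺]); log Q = 0.099.
E = E° − (0.0592/n) log Q = +1.48 − (0.0592/2)(0.099) = +1.477 V.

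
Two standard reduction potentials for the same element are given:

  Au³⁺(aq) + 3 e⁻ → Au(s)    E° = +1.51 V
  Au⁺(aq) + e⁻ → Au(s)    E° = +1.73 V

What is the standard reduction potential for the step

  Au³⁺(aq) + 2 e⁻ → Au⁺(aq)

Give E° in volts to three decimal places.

Sequential free energies add, so n₃E°₃ = n₁E°₁ + n₂E°₂.
With n₃ = 3, and the known step contributing 1×(+1.73) V, the unknown satisfies 2·E° = 3×(+1.51) − 1×(+1.73) = +2.800.
E° = +2.800 / 2 = +1.400 V.

+1.400 V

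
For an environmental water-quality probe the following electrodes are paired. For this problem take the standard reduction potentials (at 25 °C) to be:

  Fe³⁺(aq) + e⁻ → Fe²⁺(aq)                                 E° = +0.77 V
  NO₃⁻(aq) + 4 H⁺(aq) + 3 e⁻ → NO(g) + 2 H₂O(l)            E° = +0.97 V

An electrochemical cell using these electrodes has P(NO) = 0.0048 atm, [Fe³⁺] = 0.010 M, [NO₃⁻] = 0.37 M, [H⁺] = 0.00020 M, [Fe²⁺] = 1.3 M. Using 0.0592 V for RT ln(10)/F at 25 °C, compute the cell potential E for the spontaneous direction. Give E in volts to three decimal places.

+0.070 V

NO₃⁻/NO is the cathode (higher E°), Fe³⁺/Fe²⁺ the anode: E°cell = +0.97 − (+0.77) = +0.20 V, n = 3.
Overall: NO₃⁻(aq) + 4 H⁺(aq) + 3 Fe²⁺(aq) → NO(g) + 2 H₂O(l) + 3 Fe³⁺(aq)
Q = P(NO)·[Fe³⁺]^3 / ([NO₃⁻]·[H⁺]^4·[Fe²⁺]^3); log Q = 6.567.
E = E° − (0.0592/n) log Q = +0.20 − (0.0592/3)(6.567) = +0.070 V.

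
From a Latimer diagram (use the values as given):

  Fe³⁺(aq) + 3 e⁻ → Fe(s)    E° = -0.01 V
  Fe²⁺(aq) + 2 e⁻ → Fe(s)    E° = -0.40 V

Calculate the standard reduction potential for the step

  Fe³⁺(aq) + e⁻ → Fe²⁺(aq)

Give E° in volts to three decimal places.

Sequential free energies add, so n₃E°₃ = n₁E°₁ + n₂E°₂.
With n₃ = 3, and the known step contributing 2×(-0.40) V, the unknown satisfies 1·E° = 3×(-0.01) − 2×(-0.40) = +0.770.
E° = +0.770 / 1 = +0.770 V.

+0.770 V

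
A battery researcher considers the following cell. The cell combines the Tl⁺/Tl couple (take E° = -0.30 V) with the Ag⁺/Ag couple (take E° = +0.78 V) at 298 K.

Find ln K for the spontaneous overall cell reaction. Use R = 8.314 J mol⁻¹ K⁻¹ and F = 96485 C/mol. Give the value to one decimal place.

Cathode: Ag⁺/Ag; anode: Tl⁺/Tl. E°cell = (+0.78) − (-0.30) = +1.08 V, with n = 1.
ΔG° = −nFE° = −RT ln K, so ln K = nFE°/(RT) = (1)(96485)(+1.08) / ((8.314)(298)) = 42.059.

42.1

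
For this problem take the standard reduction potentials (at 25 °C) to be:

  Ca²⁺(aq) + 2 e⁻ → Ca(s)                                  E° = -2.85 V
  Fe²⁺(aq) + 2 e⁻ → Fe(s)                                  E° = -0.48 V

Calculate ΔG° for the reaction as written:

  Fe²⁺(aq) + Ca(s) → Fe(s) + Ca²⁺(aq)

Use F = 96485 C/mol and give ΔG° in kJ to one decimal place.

As written, Fe²⁺/Fe is reduced (cathode) and Ca²⁺/Ca is oxidised (anode), so E°cell = (-0.48) − (-2.85) = +2.37 V.
Balancing electrons gives n = 2.
ΔG° = −nFE° = −(2)(96485)(+2.37) = -457,339 J = -457.3 kJ.

-457.3 kJ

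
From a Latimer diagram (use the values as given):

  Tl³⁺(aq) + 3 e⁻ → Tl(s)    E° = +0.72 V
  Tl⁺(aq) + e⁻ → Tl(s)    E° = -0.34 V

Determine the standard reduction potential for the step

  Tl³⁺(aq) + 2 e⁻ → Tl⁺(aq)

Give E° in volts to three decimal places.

+1.250 V

Sequential free energies add, so n₃E°₃ = n₁E°₁ + n₂E°₂.
With n₃ = 3, and the known step contributing 1×(-0.34) V, the unknown satisfies 2·E° = 3×(+0.72) − 1×(-0.34) = +2.500.
E° = +2.500 / 2 = +1.250 V.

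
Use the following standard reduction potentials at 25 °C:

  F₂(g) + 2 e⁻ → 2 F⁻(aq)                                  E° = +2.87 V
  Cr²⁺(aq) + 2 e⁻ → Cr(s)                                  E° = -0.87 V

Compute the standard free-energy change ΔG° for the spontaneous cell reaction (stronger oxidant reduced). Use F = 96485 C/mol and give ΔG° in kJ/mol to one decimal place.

F₂/F⁻ (E° = +2.87 V) is the cathode; Cr²⁺/Cr (E° = -0.87 V) is the anode, so E°cell = +3.74 V.
Balancing electrons gives n = 2 (lcm of 2 and 2).
ΔG° = −nFE° = −(2)(96485)(+3.74) = -721,708 J = -721.7 kJ/mol.

-721.7 kJ/mol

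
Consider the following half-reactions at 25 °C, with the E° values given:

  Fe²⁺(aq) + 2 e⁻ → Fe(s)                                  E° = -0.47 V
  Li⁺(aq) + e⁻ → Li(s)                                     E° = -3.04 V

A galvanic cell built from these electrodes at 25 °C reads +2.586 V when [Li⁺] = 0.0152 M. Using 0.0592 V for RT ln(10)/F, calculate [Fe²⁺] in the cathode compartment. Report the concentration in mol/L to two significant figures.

0.00080 M

Fe²⁺/Fe is the cathode, Li⁺/Li the anode: E°cell = +2.57 V, n = 2.
Overall reaction: Fe²⁺(aq) + 2 Li(s) → Fe(s) + 2 Li⁺(aq); Q = [Li⁺]^2/[Fe²⁺]^1.
From E = E° − (0.0592/n) log Q: log Q = (E° − E)·n/0.0592 = (+2.57 − (+2.586))·2/0.0592 = -0.5405.
So 1·log[Fe²⁺] = 2·log(0.0152) − log Q = -3.6363 − (-0.5405) = -3.0958; [Fe²⁺] = 10^(-3.0958) ≈ 0.00080 M.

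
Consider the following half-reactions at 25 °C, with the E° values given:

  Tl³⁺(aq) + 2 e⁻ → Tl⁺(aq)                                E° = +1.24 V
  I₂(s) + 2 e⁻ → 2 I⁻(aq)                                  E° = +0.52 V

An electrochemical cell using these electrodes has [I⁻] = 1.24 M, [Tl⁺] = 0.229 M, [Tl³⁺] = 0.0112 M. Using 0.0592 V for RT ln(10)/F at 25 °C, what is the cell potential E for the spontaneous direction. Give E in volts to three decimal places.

Tl³⁺/Tl⁺ is the cathode (higher E°), I₂/I⁻ the anode: E°cell = +1.24 − (+0.52) = +0.72 V, n = 2.
Overall: Tl³⁺(aq) + 2 I⁻(aq) → Tl⁺(aq) + I₂(s)
Q = [Tl⁺] / ([Tl³⁺]·[I⁻]^2); log Q = 1.124.
E = E° − (0.0592/n) log Q = +0.72 − (0.0592/2)(1.124) = +0.687 V.

+0.687 V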